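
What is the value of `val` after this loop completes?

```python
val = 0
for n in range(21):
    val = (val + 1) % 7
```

Increment mod 7, 21 times = 0
`val` takes the values: 0 → 1 → 2 → 3 → 4 → 5 → 6 → 0 → 1 → 2 → 3 → 4 → 5 → 6 → 0 → 1 → 2 → 3 → 4 → 5 → 6 → 0

Answer: 0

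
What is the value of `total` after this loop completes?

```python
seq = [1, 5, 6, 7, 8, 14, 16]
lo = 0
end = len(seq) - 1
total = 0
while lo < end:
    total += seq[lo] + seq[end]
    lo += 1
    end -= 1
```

Sum of pairs from ends
`total` takes the values: 0 → 17 → 36 → 50

Answer: 50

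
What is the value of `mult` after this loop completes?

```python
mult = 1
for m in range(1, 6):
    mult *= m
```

5! = 120
`mult` takes the values: 1 → 2 → 6 → 24 → 120

Answer: 120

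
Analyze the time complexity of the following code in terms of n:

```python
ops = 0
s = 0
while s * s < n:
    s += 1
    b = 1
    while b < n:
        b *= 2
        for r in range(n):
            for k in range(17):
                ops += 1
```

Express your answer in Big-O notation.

Each loop level contributes: √n × log n × n × 1. Multiplying the contributions gives O(n√n log n).

Answer: O(n√n log n)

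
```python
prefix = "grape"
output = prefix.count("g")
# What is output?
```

Trace:
`prefix = "grape"` → prefix = 'grape'
`output = prefix.count("g")` → output = 1
So output = 1

Answer: 1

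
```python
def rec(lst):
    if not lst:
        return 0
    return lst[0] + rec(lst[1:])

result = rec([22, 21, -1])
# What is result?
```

22 + 21 + (-1) + 0 = 42

Answer: 42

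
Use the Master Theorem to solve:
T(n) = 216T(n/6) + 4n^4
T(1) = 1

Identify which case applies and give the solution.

a=216, b=6, f(n)=4n^4. log_6(216) = 3. Since c=4 > 3 and the regularity condition holds (216(n/6)^4 = (216/6^4)n^4 with 216/6^4 < 1), Case 3 applies: T(n) = Θ(f(n)) = O(n^4).

Answer: O(n^4) - Case 3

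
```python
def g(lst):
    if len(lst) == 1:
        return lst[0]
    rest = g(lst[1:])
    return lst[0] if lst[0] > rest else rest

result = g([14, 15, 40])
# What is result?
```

Recursive max over [14, 15, 40] = 40

Answer: 40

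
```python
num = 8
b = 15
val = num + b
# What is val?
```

Trace:
`num = 8` → num = 8
`b = 15` → b = 15
`val = num + b` → val = 23
So val = 23

Answer: 23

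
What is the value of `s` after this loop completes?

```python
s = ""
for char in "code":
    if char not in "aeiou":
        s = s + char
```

Remove vowels from 'code'
`s` takes the values: "" → "c" → "cd"

Answer: "cd"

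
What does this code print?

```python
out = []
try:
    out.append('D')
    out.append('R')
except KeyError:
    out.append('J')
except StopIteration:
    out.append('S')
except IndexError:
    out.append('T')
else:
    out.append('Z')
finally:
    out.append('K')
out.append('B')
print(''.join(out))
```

Execution trace: 'D' (try body) → 'R' (try body, no exception) → 'Z' (else) → 'K' (finally) → 'B' (after the try/except). Output: DRZKB

Answer: DRZKB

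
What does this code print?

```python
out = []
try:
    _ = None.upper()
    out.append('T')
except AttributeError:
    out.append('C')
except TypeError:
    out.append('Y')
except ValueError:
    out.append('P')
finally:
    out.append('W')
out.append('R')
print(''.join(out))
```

Execution trace: 'C' (except AttributeError) → 'W' (finally) → 'R' (after the try/except). Output: CWR

Answer: CWR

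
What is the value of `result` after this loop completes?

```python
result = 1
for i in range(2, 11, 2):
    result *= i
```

Product of even numbers 2 to 10
`result` takes the values: 1 → 2 → 8 → 48 → 384 → 3840

Answer: 3840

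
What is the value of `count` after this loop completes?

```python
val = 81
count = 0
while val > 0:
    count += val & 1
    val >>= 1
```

Count set bits in 81 (binary: 0b1010001)
`count` takes the values: 0 → 1 → 2 → 3

Answer: 3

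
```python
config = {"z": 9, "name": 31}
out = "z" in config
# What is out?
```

Trace:
`config = {"z": 9, "name": 31}` → config = {'z': 9, 'name': 31}
`out = "z" in config` → out = True
So out = True

Answer: True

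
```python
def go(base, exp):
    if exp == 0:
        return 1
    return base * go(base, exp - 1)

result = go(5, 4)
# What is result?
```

go(5, 4) = 5 * 5 * 5 * 5 = 625

Answer: 625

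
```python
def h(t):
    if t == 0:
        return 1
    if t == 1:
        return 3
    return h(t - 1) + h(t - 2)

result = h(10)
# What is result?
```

Build up from base cases: h(0)=1, h(1)=3, h(2)=4, h(3)=7, h(4)=11, h(5)=18, h(6)=29, ..., h(10)=199

Answer: 199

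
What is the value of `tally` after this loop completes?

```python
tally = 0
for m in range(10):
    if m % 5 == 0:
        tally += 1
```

Count numbers divisible by 5 in range(10)
`tally` takes the values: 0 → 1 → 2

Answer: 2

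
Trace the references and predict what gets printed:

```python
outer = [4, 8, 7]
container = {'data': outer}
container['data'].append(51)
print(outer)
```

Key concept: dict holds reference to list.
Step by step:
`outer = [4, 8, 7]` → outer = [4, 8, 7]
`container = {'data': outer}` → container = {'data': [4, 8, 7]}
`container['data'].append(51)` → outer = [4, 8, 7, 51]; container = {'data': [4, 8, 7, 51]}
`print(outer)` → prints [4, 8, 7, 51]

Answer: [4, 8, 7, 51]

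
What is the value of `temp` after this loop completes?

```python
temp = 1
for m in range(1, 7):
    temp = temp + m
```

Start at 1, add 1 through 6
`temp` takes the values: 1 → 2 → 4 → 7 → 11 → 16 → 22

Answer: 22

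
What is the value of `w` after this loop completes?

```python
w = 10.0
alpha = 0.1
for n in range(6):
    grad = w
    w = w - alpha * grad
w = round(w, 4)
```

Gradient descent: w = 10.0 * (1 - 0.1)^6
`w` takes the values: 10.0 → 9.0 → 8.1 → 7.29 → 6.561 → 5.9049 → 5.31441 → 5.3144

Answer: 5.3144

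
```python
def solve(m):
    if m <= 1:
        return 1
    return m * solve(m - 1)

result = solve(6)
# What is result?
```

solve(6) = 6 * 5 * 4 * 3 * 2 * 1 = 720

Answer: 720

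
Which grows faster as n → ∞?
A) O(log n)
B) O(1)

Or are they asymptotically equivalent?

O(log n) vs O(1): Higher order terms dominate.

Answer: A) O(log n) grows faster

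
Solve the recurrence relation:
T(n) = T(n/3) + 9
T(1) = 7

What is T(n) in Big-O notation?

Each step divides n by 3 and adds 9. After log_3(n) steps we reach T(1)=7. So T(n) = 9·log_3(n) + 7 = O(log n).

Answer: O(log n)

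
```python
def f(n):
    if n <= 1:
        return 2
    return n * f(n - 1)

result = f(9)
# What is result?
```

f(9) = 9 * 8 * 7 * 6 * 5 * 4 * 3 * 2 * 2 = 725760

Answer: 725760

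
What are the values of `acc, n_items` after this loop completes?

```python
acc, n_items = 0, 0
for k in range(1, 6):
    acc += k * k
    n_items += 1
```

Sum of squares and count
`acc, n_items` takes the values: (0, 0) → (1, 0) → (1, 1) → (5, 1) → (5, 2) → (14, 2) → (14, 3) → (30, 3) → (30, 4) → (55, 4) → (55, 5)

Answer: 55, 5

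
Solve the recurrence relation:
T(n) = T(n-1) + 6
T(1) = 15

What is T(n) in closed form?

Unrolling: T(n) = T(1) + 6·(n-1) = 15 + 6(n-1) = 6n + 9.

Answer: T(n) = 6n + 9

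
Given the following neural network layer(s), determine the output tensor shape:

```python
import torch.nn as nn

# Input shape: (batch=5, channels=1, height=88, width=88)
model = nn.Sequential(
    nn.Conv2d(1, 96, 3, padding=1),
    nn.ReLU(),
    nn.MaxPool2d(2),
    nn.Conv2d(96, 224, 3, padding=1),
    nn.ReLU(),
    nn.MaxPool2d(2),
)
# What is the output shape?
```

Input: (5, 1, 88, 88) -> after first Conv2d: (5, 96, 88, 88) -> after first MaxPool2d: (5, 96, 44, 44) -> after second Conv2d: (5, 224, 44, 44) -> Output: (5, 224, 22, 22)

Answer: (5, 224, 22, 22)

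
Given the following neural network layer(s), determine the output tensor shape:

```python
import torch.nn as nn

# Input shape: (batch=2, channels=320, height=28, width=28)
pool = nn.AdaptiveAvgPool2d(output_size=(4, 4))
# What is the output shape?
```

Input: (2, 320, 28, 28) -> Output: (2, 320, 4, 4)

Answer: (2, 320, 4, 4)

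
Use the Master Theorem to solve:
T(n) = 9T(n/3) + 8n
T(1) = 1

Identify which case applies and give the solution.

a=9, b=3, f(n)=8n. log_3(9) = 2. Since c=1 < 2, Case 1 applies: T(n) = Θ(n^log_b(a)) = O(n^2).

Answer: O(n^2) - Case 1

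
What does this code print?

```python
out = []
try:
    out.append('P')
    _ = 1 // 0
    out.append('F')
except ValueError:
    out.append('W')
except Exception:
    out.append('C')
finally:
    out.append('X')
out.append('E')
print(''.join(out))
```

Execution trace: 'P' (try body) → 'C' (except Exception) → 'X' (finally) → 'E' (after the try/except). Output: PCXE

Answer: PCXE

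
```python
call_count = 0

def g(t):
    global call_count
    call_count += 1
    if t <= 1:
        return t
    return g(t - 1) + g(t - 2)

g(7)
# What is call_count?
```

Calls(t) = 1 + Calls(t-1) + Calls(t-2); Calls(0)=Calls(1)=1. For t=7 this gives 41.

Answer: 41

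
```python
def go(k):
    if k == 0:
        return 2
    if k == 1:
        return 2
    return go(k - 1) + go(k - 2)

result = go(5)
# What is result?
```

Build up from base cases: go(0)=2, go(1)=2, go(2)=4, go(3)=6, go(4)=10, go(5)=16

Answer: 16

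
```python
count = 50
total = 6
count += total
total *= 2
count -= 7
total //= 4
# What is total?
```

Trace:
`count = 50` → count = 50
`total = 6` → total = 6
`count += total` → count = 56
`total *= 2` → total = 12
`count -= 7` → count = 49
`total //= 4` → total = 3
So total = 3

Answer: 3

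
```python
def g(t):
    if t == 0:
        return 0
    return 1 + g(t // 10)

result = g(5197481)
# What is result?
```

Count of digits of 5197481: 7

Answer: 7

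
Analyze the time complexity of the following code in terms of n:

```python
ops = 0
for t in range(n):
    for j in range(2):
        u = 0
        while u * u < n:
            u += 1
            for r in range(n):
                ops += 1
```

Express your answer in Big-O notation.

Each loop level contributes: n × 1 × √n × n. Multiplying the contributions gives O(n^2√n).

Answer: O(n^2√n)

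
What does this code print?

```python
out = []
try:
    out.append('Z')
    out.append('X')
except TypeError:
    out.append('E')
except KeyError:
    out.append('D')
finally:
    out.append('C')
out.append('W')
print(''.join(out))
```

Execution trace: 'Z' (try body) → 'X' (try body, no exception) → 'C' (finally) → 'W' (after the try/except). Output: ZXCW

Answer: ZXCW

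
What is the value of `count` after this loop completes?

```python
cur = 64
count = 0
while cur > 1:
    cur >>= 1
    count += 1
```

Count right shifts until 1
`count` takes the values: 0 → 1 → 2 → 3 → 4 → 5 → 6

Answer: 6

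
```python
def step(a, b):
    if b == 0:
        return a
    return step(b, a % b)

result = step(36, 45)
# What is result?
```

step(36, 45) -> step(45, 36) -> step(36, 9) -> step(9, 0) -> 9

Answer: 9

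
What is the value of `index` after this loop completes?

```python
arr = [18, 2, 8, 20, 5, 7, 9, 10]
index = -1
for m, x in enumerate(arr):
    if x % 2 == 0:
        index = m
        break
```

First even number index in [18, 2, 8, 20, 5, 7, 9, 10]
`index` takes the values: -1 → 0

Answer: 0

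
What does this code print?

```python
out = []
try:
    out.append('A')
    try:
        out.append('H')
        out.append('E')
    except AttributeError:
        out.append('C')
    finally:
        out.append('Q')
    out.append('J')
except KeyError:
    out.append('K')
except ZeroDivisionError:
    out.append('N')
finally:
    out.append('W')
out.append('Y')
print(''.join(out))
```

Execution trace: 'A' (try body) → 'H' (inner try body) → 'E' (inner try body, no exception) → 'Q' (inner finally) → 'J' (try body, no exception) → 'W' (finally) → 'Y' (after the try/except). Output: AHEQJWY

Answer: AHEQJWY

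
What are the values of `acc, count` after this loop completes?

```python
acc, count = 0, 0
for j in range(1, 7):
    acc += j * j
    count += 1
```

Sum of squares and count
`acc, count` takes the values: (0, 0) → (1, 0) → (1, 1) → (5, 1) → (5, 2) → (14, 2) → (14, 3) → (30, 3) → (30, 4) → (55, 4) → (55, 5) → (91, 5) → (91, 6)

Answer: 91, 6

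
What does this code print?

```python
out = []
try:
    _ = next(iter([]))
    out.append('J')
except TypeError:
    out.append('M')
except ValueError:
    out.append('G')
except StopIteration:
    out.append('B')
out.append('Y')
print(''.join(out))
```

Execution trace: 'B' (except StopIteration) → 'Y' (after the try/except). Output: BY

Answer: BY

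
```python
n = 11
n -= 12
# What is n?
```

Trace:
`n = 11` → n = 11
`n -= 12` → n = -1
So n = -1

Answer: -1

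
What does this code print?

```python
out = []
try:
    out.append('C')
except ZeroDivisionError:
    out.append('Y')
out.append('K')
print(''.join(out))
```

Execution trace: 'C' (try body, no exception) → 'K' (after the try/except). Output: CK

Answer: CK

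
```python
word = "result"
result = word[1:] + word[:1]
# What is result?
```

Trace:
`word = "result"` → word = 'result'
`result = word[1:] + word[:1]` → result = 'esultr'
So result = 'esultr'

Answer: 'esultr'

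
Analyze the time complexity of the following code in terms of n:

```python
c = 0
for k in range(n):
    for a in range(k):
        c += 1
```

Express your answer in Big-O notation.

Each loop level contributes: n × n. Multiplying the contributions gives O(n^2).

Answer: O(n^2)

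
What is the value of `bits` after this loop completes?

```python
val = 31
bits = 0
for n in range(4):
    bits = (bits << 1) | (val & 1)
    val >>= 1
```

Reverse lowest 4 bits of 31
`bits` takes the values: 0 → 1 → 3 → 7 → 15

Answer: 15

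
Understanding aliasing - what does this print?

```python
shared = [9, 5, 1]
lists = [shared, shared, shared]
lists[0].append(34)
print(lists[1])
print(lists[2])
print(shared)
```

Key concept: list of same reference.
Step by step:
`shared = [9, 5, 1]` → shared = [9, 5, 1]
`lists = [shared, shared, shared]` → lists = [[9, 5, 1], [9, 5, 1], [9, 5, 1]]
`lists[0].append(34)` → shared = [9, 5, 1, 34]; lists = [[9, 5, 1, 34], [9, 5, 1, 34], [9, 5, 1, 34]]
`print(lists[1])` → prints [9, 5, 1, 34]
`print(lists[2])` → prints [9, 5, 1, 34]
`print(shared)` → prints [9, 5, 1, 34]

Answer:
[9, 5, 1, 34]
[9, 5, 1, 34]
[9, 5, 1, 34]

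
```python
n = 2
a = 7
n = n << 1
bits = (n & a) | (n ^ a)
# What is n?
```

Trace:
`n = 2` → n = 2
`a = 7` → a = 7
`n = n << 1` → n = 4
`bits = (n & a) | (n ^ a)` → bits = 7
So n = 4

Answer: 4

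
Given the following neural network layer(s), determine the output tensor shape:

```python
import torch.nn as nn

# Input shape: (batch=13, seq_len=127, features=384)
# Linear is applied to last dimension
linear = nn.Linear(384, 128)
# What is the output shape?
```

Input: (13, 127, 384) -> Output: (13, 127, 128)

Answer: (13, 127, 128)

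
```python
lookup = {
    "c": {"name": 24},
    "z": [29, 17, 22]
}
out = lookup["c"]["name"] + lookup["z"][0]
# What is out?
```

Trace:
`lookup = { ...` → lookup = {'c': {'name': 24}, 'z': [29, 17, 22]}
`out = lookup["c"]["name"] + lookup["z"][0]` → out = 53
So out = 53

Answer: 53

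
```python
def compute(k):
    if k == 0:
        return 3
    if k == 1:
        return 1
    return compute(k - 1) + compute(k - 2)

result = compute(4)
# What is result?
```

Build up from base cases: compute(0)=3, compute(1)=1, compute(2)=4, compute(3)=5, compute(4)=9

Answer: 9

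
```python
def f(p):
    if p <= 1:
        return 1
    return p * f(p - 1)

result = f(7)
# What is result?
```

f(7) = 7 * 6 * 5 * 4 * 3 * 2 * 1 = 5040

Answer: 5040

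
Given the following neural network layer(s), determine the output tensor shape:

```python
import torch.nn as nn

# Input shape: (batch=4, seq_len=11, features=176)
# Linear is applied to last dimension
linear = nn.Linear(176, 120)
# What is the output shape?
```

Input: (4, 11, 176) -> Output: (4, 11, 120)

Answer: (4, 11, 120)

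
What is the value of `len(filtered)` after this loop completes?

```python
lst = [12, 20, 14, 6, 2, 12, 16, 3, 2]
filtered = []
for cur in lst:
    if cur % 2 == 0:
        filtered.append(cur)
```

Count even numbers in [12, 20, 14, 6, 2, 12, 16, 3, 2]
`filtered` takes the values: [] → [12] → [12, 20] → [12, 20, 14] → [12, 20, 14, 6] → [12, 20, 14, 6, 2] → [12, 20, 14, 6, 2, 12] → [12, 20, 14, 6, 2, 12, 16] → [12, 20, 14, 6, 2, 12, 16, 2]
So `len(filtered)` = 8

Answer: 8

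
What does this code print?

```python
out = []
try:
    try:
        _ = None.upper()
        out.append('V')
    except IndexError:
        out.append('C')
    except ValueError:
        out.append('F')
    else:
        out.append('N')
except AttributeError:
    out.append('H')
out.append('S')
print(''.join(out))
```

Execution trace: 'H' (outer except AttributeError) → 'S' (after the try/except). Output: HS

Answer: HS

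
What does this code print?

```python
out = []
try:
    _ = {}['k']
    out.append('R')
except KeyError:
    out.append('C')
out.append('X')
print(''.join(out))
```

Execution trace: 'C' (except KeyError) → 'X' (after the try/except). Output: CX

Answer: CX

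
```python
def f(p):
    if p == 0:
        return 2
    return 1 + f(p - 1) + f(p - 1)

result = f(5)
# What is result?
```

f(p) = 1 + 2·f(p-1), f(0)=2. Closed form: (2+1)·2^5 - 1 = 95.

Answer: 95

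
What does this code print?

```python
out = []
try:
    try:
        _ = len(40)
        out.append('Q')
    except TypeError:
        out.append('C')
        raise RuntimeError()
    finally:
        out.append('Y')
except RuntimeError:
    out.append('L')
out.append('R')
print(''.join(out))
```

Execution trace: 'C' (inner except TypeError) → 'Y' (inner finally) → 'L' (outer except RuntimeError) → 'R' (after the try/except). Output: CYLR

Answer: CYLR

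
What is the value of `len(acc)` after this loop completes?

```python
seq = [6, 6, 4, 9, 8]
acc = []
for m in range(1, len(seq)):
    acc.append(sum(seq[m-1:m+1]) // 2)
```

Number of 2-element averages
`acc` takes the values: [] → [6] → [6, 5] → [6, 5, 6] → [6, 5, 6, 8]
So `len(acc)` = 4

Answer: 4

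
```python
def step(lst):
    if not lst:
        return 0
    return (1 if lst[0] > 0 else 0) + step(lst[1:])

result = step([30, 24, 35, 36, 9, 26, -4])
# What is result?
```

Count of positive elements in [30, 24, 35, 36, 9, 26, -4] = 6

Answer: 6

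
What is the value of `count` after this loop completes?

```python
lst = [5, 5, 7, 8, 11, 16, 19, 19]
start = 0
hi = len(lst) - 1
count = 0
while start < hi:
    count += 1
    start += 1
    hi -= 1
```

Iterations until pointers meet (list length 8)
`count` takes the values: 0 → 1 → 2 → 3 → 4

Answer: 4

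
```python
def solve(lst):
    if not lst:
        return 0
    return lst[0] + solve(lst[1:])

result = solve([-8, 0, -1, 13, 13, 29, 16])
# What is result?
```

(-8) + 0 + (-1) + 13 + 13 + 29 + 16 + 0 = 62

Answer: 62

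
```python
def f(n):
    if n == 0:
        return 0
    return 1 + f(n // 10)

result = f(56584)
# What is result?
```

Count of digits of 56584: 5

Answer: 5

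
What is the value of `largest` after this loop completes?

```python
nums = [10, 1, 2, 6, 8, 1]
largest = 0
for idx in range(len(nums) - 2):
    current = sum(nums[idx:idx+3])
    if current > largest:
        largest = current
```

Max sum of 3-element window in [10, 1, 2, 6, 8, 1]
`largest` takes the values: 0 → 13 → 16

Answer: 16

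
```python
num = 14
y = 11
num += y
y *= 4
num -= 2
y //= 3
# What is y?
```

Trace:
`num = 14` → num = 14
`y = 11` → y = 11
`num += y` → num = 25
`y *= 4` → y = 44
`num -= 2` → num = 23
`y //= 3` → y = 14
So y = 14

Answer: 14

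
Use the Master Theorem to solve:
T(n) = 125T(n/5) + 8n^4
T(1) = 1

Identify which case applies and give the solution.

a=125, b=5, f(n)=8n^4. log_5(125) = 3. Since c=4 > 3 and the regularity condition holds (125(n/5)^4 = (125/5^4)n^4 with 125/5^4 < 1), Case 3 applies: T(n) = Θ(f(n)) = O(n^4).

Answer: O(n^4) - Case 3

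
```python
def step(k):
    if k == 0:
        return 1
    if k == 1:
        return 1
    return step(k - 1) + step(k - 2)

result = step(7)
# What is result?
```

Build up from base cases: step(0)=1, step(1)=1, step(2)=2, step(3)=3, step(4)=5, step(5)=8, step(6)=13, ..., step(7)=21

Answer: 21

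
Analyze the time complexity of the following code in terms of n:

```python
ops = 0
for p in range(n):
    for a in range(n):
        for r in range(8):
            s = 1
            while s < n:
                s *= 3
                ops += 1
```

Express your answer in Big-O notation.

Each loop level contributes: n × n × 1 × log n. Multiplying the contributions gives O(n^2 log n).

Answer: O(n^2 log n)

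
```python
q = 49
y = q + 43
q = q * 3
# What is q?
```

Trace:
`q = 49` → q = 49
`y = q + 43` → y = 92
`q = q * 3` → q = 147
So q = 147

Answer: 147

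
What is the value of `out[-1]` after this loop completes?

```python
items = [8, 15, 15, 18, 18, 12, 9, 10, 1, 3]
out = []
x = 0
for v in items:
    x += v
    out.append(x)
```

Cumulative sum ends at 109
`out` takes the values: [] → [8] → [8, 23] → [8, 23, 38] → [8, 23, 38, 56] → [8, 23, 38, 56, 74] → [8, 23, 38, 56, 74, 86] → [8, 23, 38, 56, 74, 86, 95] → [8, 23, 38, 56, 74, 86, 95, 105] → [8, 23, 38, 56, 74, 86, 95, 105, 106] → [8, 23, 38, 56, 74, 86, 95, 105, 106, 109]
So `out[-1]` = 109

Answer: 109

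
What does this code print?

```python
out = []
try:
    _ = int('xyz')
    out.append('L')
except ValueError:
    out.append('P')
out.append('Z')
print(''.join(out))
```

Execution trace: 'P' (except ValueError) → 'Z' (after the try/except). Output: PZ

Answer: PZ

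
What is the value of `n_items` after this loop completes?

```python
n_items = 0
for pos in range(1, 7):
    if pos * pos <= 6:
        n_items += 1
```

Count numbers where pos² ≤ 6
`n_items` takes the values: 0 → 1 → 2

Answer: 2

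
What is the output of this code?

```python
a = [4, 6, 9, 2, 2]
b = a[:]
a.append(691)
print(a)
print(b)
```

Key concept: slice [:] creates copy.
Step by step:
`a = [4, 6, 9, 2, 2]` → a = [4, 6, 9, 2, 2]
`b = a[:]` → b = [4, 6, 9, 2, 2]
`a.append(691)` → a = [4, 6, 9, 2, 2, 691]
`print(a)` → prints [4, 6, 9, 2, 2, 691]
`print(b)` → prints [4, 6, 9, 2, 2]

Answer:
[4, 6, 9, 2, 2, 691]
[4, 6, 9, 2, 2]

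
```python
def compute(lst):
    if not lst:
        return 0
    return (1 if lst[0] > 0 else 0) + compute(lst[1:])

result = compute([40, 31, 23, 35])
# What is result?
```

Count of positive elements in [40, 31, 23, 35] = 4

Answer: 4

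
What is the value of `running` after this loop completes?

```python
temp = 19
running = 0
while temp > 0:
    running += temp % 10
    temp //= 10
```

Sum digits of 19
`running` takes the values: 0 → 9 → 10

Answer: 10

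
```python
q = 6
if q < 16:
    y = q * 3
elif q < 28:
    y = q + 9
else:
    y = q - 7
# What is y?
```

Trace:
`q = 6` → q = 6
`if q < 16: ...` → q < 16 is True → y = 18
So y = 18

Answer: 18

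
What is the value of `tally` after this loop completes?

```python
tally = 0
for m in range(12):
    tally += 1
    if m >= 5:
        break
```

Loop breaks when m reaches 5, tally is 6
`tally` takes the values: 0 → 1 → 2 → 3 → 4 → 5 → 6

Answer: 6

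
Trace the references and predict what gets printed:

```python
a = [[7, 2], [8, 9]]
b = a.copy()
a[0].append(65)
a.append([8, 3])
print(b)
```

Key concept: shallow copy with nested lists.
Step by step:
`a = [[7, 2], [8, 9]]` → a = [[7, 2], [8, 9]]
`b = a.copy()` → b = [[7, 2], [8, 9]]
`a[0].append(65)` → a = [[7, 2, 65], [8, 9]]; b = [[7, 2, 65], [8, 9]]
`a.append([8, 3])` → a = [[7, 2, 65], [8, 9], [8, 3]]
`print(b)` → prints [[7, 2, 65], [8, 9]]

Answer: [[7, 2, 65], [8, 9]]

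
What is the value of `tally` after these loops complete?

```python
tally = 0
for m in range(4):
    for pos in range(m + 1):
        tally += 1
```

Triangle: 1 + 2 + ... + 4
`tally` takes the values: 0 → 1 → 2 → 3 → 4 → 5 → 6 → 7 → 8 → 9 → 10

Answer: 10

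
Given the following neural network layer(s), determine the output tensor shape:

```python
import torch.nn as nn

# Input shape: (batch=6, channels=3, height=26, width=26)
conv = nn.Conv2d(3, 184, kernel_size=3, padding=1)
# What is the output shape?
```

Input: (6, 3, 26, 26) -> Output: (6, 184, 26, 26)

Answer: (6, 184, 26, 26)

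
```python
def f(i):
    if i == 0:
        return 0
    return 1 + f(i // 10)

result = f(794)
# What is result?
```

Count of digits of 794: 3

Answer: 3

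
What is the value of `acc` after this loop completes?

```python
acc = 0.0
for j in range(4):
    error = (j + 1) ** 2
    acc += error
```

Sum of squared losses 1² + 2² + ... + 4²
`acc` takes the values: 0.0 → 1.0 → 5.0 → 14.0 → 30.0

Answer: 30.0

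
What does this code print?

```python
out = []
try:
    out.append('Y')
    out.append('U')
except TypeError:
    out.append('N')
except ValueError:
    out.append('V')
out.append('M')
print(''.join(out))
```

Execution trace: 'Y' (try body) → 'U' (try body, no exception) → 'M' (after the try/except). Output: YUM

Answer: YUM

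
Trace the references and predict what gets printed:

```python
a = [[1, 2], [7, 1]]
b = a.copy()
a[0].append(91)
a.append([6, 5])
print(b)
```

Key concept: shallow copy with nested lists.
Step by step:
`a = [[1, 2], [7, 1]]` → a = [[1, 2], [7, 1]]
`b = a.copy()` → b = [[1, 2], [7, 1]]
`a[0].append(91)` → a = [[1, 2, 91], [7, 1]]; b = [[1, 2, 91], [7, 1]]
`a.append([6, 5])` → a = [[1, 2, 91], [7, 1], [6, 5]]
`print(b)` → prints [[1, 2, 91], [7, 1]]

Answer: [[1, 2, 91], [7, 1]]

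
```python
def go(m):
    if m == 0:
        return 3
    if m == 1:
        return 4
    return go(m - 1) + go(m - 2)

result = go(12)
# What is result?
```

Build up from base cases: go(0)=3, go(1)=4, go(2)=7, go(3)=11, go(4)=18, go(5)=29, go(6)=47, ..., go(12)=843

Answer: 843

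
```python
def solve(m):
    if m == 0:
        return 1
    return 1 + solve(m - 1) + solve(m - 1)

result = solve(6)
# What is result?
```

solve(m) = 1 + 2·solve(m-1), solve(0)=1. Closed form: (1+1)·2^6 - 1 = 127.

Answer: 127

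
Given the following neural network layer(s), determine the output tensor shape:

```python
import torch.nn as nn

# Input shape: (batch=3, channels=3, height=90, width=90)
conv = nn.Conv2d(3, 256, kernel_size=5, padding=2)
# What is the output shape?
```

Input: (3, 3, 90, 90) -> Output: (3, 256, 90, 90)

Answer: (3, 256, 90, 90)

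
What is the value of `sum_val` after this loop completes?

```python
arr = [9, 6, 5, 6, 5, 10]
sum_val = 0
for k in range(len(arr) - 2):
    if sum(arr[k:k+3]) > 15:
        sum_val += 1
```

Count windows with sum > 15
`sum_val` takes the values: 0 → 1 → 2 → 3 → 4

Answer: 4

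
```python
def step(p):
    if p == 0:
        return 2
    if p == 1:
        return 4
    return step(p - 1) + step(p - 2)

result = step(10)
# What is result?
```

Build up from base cases: step(0)=2, step(1)=4, step(2)=6, step(3)=10, step(4)=16, step(5)=26, step(6)=42, ..., step(10)=288

Answer: 288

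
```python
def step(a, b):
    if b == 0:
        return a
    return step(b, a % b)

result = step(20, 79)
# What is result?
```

step(20, 79) -> step(79, 20) -> step(20, 19) -> step(19, 1) -> step(1, 0) -> 1

Answer: 1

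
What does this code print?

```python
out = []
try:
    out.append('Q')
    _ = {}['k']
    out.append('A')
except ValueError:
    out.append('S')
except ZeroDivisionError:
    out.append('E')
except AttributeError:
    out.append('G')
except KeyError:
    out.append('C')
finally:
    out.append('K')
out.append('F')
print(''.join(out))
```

Execution trace: 'Q' (try body) → 'C' (except KeyError) → 'K' (finally) → 'F' (after the try/except). Output: QCKF

Answer: QCKF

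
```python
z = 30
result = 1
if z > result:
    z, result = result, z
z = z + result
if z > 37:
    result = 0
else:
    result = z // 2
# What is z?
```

Trace:
`z = 30` → z = 30
`result = 1` → result = 1
`if z > result: ...` → z > result is True → z = 1; result = 30
`z = z + result` → z = 31
`if z > 37: ...` → z > 37 is False, take else branch → result = 15
So z = 31

Answer: 31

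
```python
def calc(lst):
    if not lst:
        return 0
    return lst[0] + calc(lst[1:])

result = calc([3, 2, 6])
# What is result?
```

3 + 2 + 6 + 0 = 11

Answer: 11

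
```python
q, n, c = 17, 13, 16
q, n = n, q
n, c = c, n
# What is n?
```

Trace:
`q, n, c = 17, 13, 16` → q = 17; n = 13; c = 16
`q, n = n, q` → q = 13; n = 17
`n, c = c, n` → n = 16; c = 17
So n = 16

Answer: 16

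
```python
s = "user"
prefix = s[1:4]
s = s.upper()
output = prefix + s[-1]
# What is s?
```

Trace:
`s = "user"` → s = 'user'
`prefix = s[1:4]` → prefix = 'ser'
`s = s.upper()` → s = 'USER'
`output = prefix + s[-1]` → output = 'serR'
So s = 'USER'

Answer: 'USER'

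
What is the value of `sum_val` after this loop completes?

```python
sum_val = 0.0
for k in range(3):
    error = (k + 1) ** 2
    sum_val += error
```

Sum of squared losses 1² + 2² + ... + 3²
`sum_val` takes the values: 0.0 → 1.0 → 5.0 → 14.0

Answer: 14.0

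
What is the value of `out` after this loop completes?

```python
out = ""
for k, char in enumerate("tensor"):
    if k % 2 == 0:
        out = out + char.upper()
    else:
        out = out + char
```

Uppercase even positions in 'tensor'
`out` takes the values: "" → "T" → "Te" → "TeN" → "TeNs" → "TeNsO" → "TeNsOr"

Answer: "TeNsOr"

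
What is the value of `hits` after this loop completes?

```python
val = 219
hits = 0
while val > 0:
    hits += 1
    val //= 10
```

Count digits by repeated division by 10
`hits` takes the values: 0 → 1 → 2 → 3

Answer: 3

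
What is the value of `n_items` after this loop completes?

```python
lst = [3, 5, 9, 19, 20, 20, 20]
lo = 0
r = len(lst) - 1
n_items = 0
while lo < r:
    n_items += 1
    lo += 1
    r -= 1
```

Iterations until pointers meet (list length 7)
`n_items` takes the values: 0 → 1 → 2 → 3

Answer: 3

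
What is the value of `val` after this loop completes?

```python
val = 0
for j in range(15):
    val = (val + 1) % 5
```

Increment mod 5, 15 times = 0
`val` takes the values: 0 → 1 → 2 → 3 → 4 → 0 → 1 → 2 → 3 → 4 → 0 → 1 → 2 → 3 → 4 → 0

Answer: 0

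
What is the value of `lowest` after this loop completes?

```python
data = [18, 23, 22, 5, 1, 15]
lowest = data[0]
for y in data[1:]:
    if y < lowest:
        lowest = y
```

Minimum of [18, 23, 22, 5, 1, 15]
`lowest` takes the values: 18 → 5 → 1

Answer: 1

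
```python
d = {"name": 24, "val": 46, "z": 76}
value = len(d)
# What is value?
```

Trace:
`d = {"name": 24, "val": 46, "z": 76}` → d = {'name': 24, 'val': 46, 'z': 76}
`value = len(d)` → value = 3
So value = 3

Answer: 3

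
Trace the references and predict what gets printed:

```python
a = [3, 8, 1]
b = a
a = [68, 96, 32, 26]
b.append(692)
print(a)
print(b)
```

Key concept: rebinding vs mutation: a is rebound to a new list, b still points at the original.
Step by step:
`a = [3, 8, 1]` → a = [3, 8, 1]
`b = a` → b = [3, 8, 1] (same object as a)
`a = [68, 96, 32, 26]` → a = [68, 96, 32, 26]
`b.append(692)` → b = [3, 8, 1, 692]
`print(a)` → prints [68, 96, 32, 26]
`print(b)` → prints [3, 8, 1, 692]

Answer:
[68, 96, 32, 26]
[3, 8, 1, 692]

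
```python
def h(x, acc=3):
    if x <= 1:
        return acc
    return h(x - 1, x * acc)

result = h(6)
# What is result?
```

Accumulator trace (n, acc): (6, 3) -> (5, 18) -> (4, 90) -> (3, 360) -> (2, 1080) -> (1, 2160) -> return 2160

Answer: 2160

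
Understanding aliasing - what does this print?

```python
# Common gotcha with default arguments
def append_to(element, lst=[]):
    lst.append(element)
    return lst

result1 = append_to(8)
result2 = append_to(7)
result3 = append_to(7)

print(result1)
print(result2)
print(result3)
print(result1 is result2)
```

Key concept: mutable default argument gotcha.
Step by step:
`result1 = append_to(8)` → result1 = [8]
`result2 = append_to(7)` → result1 = [8, 7] (same object as result2); result2 = [8, 7] (same object as result1)
`result3 = append_to(7)` → result1 = [8, 7, 7] (same object as result2, result3); result2 = [8, 7, 7] (same object as result1, result3); result3 = [8, 7, 7] (same object as result1, result2)
`print(result1)` → prints [8, 7, 7]
`print(result2)` → prints [8, 7, 7]
`print(result3)` → prints [8, 7, 7]
`print(result1 is result2)` → prints True

Answer:
[8, 7, 7]
[8, 7, 7]
[8, 7, 7]
True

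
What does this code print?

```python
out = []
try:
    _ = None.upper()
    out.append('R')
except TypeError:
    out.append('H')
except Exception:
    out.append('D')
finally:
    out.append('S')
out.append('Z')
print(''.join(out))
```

Execution trace: 'D' (except Exception) → 'S' (finally) → 'Z' (after the try/except). Output: DSZ

Answer: DSZ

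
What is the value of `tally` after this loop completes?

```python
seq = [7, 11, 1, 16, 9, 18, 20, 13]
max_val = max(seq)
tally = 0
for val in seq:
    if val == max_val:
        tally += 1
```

Count of max value 20 in [7, 11, 1, 16, 9, 18, 20, 13]
`tally` takes the values: 0 → 1

Answer: 1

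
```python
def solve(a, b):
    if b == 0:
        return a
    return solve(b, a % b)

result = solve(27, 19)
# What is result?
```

solve(27, 19) -> solve(19, 8) -> solve(8, 3) -> solve(3, 2) -> solve(2, 1) -> solve(1, 0) -> 1

Answer: 1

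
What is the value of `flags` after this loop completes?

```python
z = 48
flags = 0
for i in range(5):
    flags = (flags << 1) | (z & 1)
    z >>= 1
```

Reverse lowest 5 bits of 48
`flags` takes the values: 0 → 1

Answer: 1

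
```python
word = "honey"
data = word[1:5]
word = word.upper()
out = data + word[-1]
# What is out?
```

Trace:
`word = "honey"` → word = 'honey'
`data = word[1:5]` → data = 'oney'
`word = word.upper()` → word = 'HONEY'
`out = data + word[-1]` → out = 'oneyY'
So out = 'oneyY'

Answer: 'oneyY'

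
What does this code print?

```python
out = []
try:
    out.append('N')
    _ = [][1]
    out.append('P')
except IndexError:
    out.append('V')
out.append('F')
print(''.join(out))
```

Execution trace: 'N' (try body) → 'V' (except IndexError) → 'F' (after the try/except). Output: NVF

Answer: NVF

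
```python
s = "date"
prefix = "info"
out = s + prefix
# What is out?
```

Trace:
`s = "date"` → s = 'date'
`prefix = "info"` → prefix = 'info'
`out = s + prefix` → out = 'dateinfo'
So out = 'dateinfo'

Answer: 'dateinfo'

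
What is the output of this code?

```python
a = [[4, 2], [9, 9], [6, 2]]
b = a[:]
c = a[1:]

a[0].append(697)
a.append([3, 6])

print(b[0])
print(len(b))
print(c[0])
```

Key concept: slice with nested mutation.
Step by step:
`a = [[4, 2], [9, 9], [6, 2]]` → a = [[4, 2], [9, 9], [6, 2]]
`b = a[:]` → b = [[4, 2], [9, 9], [6, 2]]
`c = a[1:]` → c = [[9, 9], [6, 2]]
`a[0].append(697)` → a = [[4, 2, 697], [9, 9], [6, 2]]; b = [[4, 2, 697], [9, 9], [6, 2]]
`a.append([3, 6])` → a = [[4, 2, 697], [9, 9], [6, 2], [3, 6]]
`print(b[0])` → prints [4, 2, 697]
`print(len(b))` → prints 3
`print(c[0])` → prints [9, 9]

Answer:
[4, 2, 697]
3
[9, 9]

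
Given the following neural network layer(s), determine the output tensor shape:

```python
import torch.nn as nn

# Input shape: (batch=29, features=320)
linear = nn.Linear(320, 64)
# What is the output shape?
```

Input: (29, 320) -> Output: (29, 64)

Answer: (29, 64)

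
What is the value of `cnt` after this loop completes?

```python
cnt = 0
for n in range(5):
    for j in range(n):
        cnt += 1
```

Triangle number: 0+1+2+...+4
`cnt` takes the values: 0 → 1 → 2 → 3 → 4 → 5 → 6 → 7 → 8 → 9 → 10

Answer: 10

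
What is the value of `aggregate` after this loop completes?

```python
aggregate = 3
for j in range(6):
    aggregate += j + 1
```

Start at 3, add 1 to 6 = 24
`aggregate` takes the values: 3 → 4 → 6 → 9 → 13 → 18 → 24

Answer: 24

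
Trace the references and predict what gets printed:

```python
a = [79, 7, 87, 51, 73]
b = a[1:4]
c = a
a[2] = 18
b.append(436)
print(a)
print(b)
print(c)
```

Key concept: slice vs alias.
Step by step:
`a = [79, 7, 87, 51, 73]` → a = [79, 7, 87, 51, 73]
`b = a[1:4]` → b = [7, 87, 51]
`c = a` → c = [79, 7, 87, 51, 73] (same object as a)
`a[2] = 18` → a = [79, 7, 18, 51, 73] (same object as c); c = [79, 7, 18, 51, 73] (same object as a)
`b.append(436)` → b = [7, 87, 51, 436]
`print(a)` → prints [79, 7, 18, 51, 73]
`print(b)` → prints [7, 87, 51, 436]
`print(c)` → prints [79, 7, 18, 51, 73]

Answer:
[79, 7, 18, 51, 73]
[7, 87, 51, 436]
[79, 7, 18, 51, 73]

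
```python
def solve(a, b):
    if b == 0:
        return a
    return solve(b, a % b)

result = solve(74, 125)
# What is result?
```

solve(74, 125) -> solve(125, 74) -> solve(74, 51) -> solve(51, 23) -> solve(23, 5) -> solve(5, 3) -> solve(3, 2) -> solve(2, 1) -> solve(1, 0) -> 1

Answer: 1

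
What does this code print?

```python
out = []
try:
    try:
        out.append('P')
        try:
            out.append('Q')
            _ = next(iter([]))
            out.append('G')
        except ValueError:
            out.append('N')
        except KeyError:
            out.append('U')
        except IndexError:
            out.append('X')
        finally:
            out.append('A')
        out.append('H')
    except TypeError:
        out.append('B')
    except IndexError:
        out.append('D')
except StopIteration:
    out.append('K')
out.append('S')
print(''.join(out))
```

Execution trace: 'P' (try body) → 'Q' (inner try body) → 'A' (inner finally) → 'K' (outer except StopIteration) → 'S' (after the try/except). Output: PQAKS

Answer: PQAKS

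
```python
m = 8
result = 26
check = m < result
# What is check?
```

Trace:
`m = 8` → m = 8
`result = 26` → result = 26
`check = m < result` → check = True
So check = True

Answer: True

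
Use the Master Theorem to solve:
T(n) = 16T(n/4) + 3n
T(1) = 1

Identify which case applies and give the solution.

a=16, b=4, f(n)=3n. log_4(16) = 2. Since c=1 < 2, Case 1 applies: T(n) = Θ(n^log_b(a)) = O(n^2).

Answer: O(n^2) - Case 1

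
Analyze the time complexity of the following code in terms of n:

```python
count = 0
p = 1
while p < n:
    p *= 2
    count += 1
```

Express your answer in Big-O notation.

Each loop level contributes: log n. Multiplying the contributions gives O(log n).

Answer: O(log n)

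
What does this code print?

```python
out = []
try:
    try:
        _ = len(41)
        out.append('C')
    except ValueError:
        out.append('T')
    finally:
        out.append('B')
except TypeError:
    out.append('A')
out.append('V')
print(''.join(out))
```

Execution trace: 'B' (finally) → 'A' (outer except TypeError) → 'V' (after the try/except). Output: BAV

Answer: BAV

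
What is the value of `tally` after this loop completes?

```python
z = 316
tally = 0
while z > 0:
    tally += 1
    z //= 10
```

Count digits by repeated division by 10
`tally` takes the values: 0 → 1 → 2 → 3

Answer: 3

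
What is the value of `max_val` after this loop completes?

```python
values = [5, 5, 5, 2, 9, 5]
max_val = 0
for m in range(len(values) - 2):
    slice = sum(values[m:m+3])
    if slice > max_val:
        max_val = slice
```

Max sum of 3-element window in [5, 5, 5, 2, 9, 5]
`max_val` takes the values: 0 → 15 → 16

Answer: 16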